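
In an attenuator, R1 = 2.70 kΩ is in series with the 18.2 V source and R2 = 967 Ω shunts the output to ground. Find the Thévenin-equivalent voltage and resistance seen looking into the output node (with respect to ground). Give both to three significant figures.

V_th = 4.80 V, R_th = 712 Ω

V_th is the open-circuit tap voltage: 18.2 × 967/(2700 + 967) = 4.80 V.
With the supply zeroed, R1 and R2 appear in parallel from the tap: R_th = R1‖R2 = (2700 × 967)/3667 = 712 Ω.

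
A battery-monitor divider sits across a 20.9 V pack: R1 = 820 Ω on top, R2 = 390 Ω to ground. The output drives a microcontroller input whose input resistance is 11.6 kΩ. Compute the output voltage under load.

V_out ≈ 6.59 V

The load sits in parallel with R2: R2‖R_L = (390 × 11600) / (390 + 11600) = 377.3 Ω.
V_out = 20.9 × 377.3 / (820 + 377.3) = 20.9 × 377.3/1197 = 6.59 V.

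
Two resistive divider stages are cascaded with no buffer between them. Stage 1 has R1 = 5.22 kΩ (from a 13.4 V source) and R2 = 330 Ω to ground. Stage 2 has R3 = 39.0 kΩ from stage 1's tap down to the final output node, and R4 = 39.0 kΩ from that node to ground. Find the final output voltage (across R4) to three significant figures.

V_out ≈ 0.397 V

Stage 2 presents R3+R4 = 78000 Ω as a load on stage 1's tap.
Stage 1's lower leg becomes R2‖(R3+R4) = 328.6 Ω, so V_mid = 13.4 × 328.6/5549 = 0.7936 V.
Stage 2 is itself unloaded: V_out = V_mid × R4/(R3+R4) = 0.7936 × 39000/78000 = 0.397 V.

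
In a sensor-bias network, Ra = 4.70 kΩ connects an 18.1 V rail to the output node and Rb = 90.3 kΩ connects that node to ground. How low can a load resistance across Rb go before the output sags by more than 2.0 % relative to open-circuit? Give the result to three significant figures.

Output resistance R_th = Ra‖Rb = (4.70 × 90.3)/95.00 = 4.467 kΩ.
The fractional drop is R_th/(R_th + R_L); requiring this ≤ 0.0200 gives R_L ≥ R_th(1/0.0200 − 1) = 4.467 × 49.00 = 219 kΩ.

R_L(min) ≈ 219 kΩ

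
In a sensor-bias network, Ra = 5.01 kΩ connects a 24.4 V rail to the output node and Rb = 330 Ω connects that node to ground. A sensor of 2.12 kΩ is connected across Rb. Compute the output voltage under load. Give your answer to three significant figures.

The load sits in parallel with Rb: Rb‖R_L = (330 × 2120) / (330 + 2120) = 285.6 Ω.
V_out = 24.4 × 285.6 / (5010 + 285.6) = 24.4 × 285.6/5296 = 1.32 V.
(Unloaded it would have been 1.51 V.)

V_out ≈ 1.32 V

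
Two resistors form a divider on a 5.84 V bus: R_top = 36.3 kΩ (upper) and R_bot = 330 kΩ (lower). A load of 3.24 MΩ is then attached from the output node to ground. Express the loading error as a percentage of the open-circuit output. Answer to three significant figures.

The divider's output (Thévenin) resistance is R_top‖R_bot = 32.70 kΩ.
Fractional drop under load = R_th/(R_th + R_L) = 32.70 / (32.70 + 3240) = 0.009993.
So the output falls by 0.999 %.

0.999 %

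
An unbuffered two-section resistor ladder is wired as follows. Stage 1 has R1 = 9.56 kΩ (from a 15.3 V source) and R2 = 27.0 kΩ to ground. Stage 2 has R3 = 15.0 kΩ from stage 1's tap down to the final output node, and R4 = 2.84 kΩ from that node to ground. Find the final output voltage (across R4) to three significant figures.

V_out ≈ 1.29 V

Stage 2 presents R3+R4 = 17.84 kΩ as a load on stage 1's tap.
Stage 1's lower leg becomes R2‖(R3+R4) = 10.74 kΩ, so V_mid = 15.3 × 10.74/20.30 = 8.095 V.
Stage 2 is itself unloaded: V_out = V_mid × R4/(R3+R4) = 8.095 × 2.84/17.84 = 1.29 V.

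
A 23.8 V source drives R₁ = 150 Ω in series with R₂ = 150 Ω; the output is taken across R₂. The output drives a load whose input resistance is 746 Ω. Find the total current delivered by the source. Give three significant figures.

I ≈ 86.6 mA

R₂‖R_L = 124.9 Ω, so the source sees R₁ + R₂‖R_L = 274.9 Ω.
I = 23.8 V / 274.9 Ω = 86.6 mA.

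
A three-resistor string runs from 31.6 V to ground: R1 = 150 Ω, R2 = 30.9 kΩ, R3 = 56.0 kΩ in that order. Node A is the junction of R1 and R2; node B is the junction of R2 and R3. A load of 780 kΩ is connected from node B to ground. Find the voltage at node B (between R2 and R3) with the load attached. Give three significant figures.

At node B, R3 is in parallel with the load: R3‖R_L = 52250 Ω.
Below node A the resistance is R2 + (R3‖R_L) = 83150 Ω, so V_A = 31.6 × 83150/83300 = 31.54 V.
Then V_B = V_A × (R3‖R_L)/(R2 + R3‖R_L) = 31.54 × 52250/83150 = 19.8 V.

V ≈ 19.8 V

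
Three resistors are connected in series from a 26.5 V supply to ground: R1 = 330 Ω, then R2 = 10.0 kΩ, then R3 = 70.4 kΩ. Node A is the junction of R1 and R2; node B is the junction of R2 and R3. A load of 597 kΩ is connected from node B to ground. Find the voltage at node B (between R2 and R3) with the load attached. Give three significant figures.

At node B, R3 is in parallel with the load: R3‖R_L = 62970 Ω.
Below node A the resistance is R2 + (R3‖R_L) = 72970 Ω, so V_A = 26.5 × 72970/73300 = 26.38 V.
Then V_B = V_A × (R3‖R_L)/(R2 + R3‖R_L) = 26.38 × 62970/72970 = 22.8 V.

V ≈ 22.8 V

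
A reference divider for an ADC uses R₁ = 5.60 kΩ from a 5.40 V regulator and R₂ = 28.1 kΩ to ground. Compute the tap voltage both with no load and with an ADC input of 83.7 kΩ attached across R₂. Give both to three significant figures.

Unloaded: 4.50 V; loaded: 4.26 V

Open-circuit: V = 5.40 × 28.1/(5.60 + 28.1) = 4.50 V.
With the load, R₂ becomes R₂‖R_L = 21.04 kΩ, so V = 5.40 × 21.04/26.64 = 4.26 V.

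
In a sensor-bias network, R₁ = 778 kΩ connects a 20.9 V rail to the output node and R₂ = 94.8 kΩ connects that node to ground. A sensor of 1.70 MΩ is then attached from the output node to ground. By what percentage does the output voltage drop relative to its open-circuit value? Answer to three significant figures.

The divider's output (Thévenin) resistance is R₁‖R₂ = 84.50 kΩ.
Fractional drop under load = R_th/(R_th + R_L) = 84.50 / (84.50 + 1700) = 0.04735.
So the output falls by 4.74 %.

4.74 %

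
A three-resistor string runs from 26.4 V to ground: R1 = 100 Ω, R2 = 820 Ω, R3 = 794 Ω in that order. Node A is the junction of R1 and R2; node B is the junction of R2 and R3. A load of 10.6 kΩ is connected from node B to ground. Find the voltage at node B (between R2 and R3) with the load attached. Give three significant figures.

V ≈ 11.8 V

At node B, R3 is in parallel with the load: R3‖R_L = 738.7 Ω.
Below node A the resistance is R2 + (R3‖R_L) = 1559 Ω, so V_A = 26.4 × 1559/1659 = 24.81 V.
Then V_B = V_A × (R3‖R_L)/(R2 + R3‖R_L) = 24.81 × 738.7/1559 = 11.8 V.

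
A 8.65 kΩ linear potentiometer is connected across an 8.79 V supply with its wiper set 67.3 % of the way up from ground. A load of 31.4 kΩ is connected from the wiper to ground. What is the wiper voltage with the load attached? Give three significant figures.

The wiper splits the pot into (1−α)R = 2.829 kΩ above and αR = 5.821 kΩ below.
Lower section ‖ load = 4.911 kΩ.
V_wiper = 8.79 × 4.911/(2.829 + 4.911) = 5.58 V.

V ≈ 5.58 V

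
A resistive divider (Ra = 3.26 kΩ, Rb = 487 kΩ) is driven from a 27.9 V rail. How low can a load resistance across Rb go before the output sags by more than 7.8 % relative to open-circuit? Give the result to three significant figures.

R_L(min) ≈ 38.3 kΩ

Output resistance R_th = Ra‖Rb = (3.26 × 487)/490.3 = 3.238 kΩ.
The fractional drop is R_th/(R_th + R_L); requiring this ≤ 0.0780 gives R_L ≥ R_th(1/0.0780 − 1) = 3.238 × 11.82 = 38.3 kΩ.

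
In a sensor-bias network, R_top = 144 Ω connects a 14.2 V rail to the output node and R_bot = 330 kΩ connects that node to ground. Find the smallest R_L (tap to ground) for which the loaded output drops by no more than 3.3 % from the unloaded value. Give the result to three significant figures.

R_L(min) ≈ 4.22 kΩ

Output resistance R_th = R_top‖R_bot = (144 × 330000)/330100 = 143.9 Ω.
The fractional drop is R_th/(R_th + R_L); requiring this ≤ 0.0330 gives R_L ≥ R_th(1/0.0330 − 1) = 143.9 × 29.30 = 4.22 kΩ.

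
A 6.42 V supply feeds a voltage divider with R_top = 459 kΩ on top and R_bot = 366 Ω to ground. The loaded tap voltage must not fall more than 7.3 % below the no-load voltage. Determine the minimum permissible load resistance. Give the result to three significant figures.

Output resistance R_th = R_top‖R_bot = (459000 × 366)/459400 = 365.7 Ω.
The fractional drop is R_th/(R_th + R_L); requiring this ≤ 0.0730 gives R_L ≥ R_th(1/0.0730 − 1) = 365.7 × 12.70 = 4.64 kΩ.

R_L(min) ≈ 4.64 kΩ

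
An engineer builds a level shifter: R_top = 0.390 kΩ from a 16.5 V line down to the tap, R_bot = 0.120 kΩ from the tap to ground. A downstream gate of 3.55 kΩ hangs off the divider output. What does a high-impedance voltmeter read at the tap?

V_out ≈ 3.78 V

The load sits in parallel with R_bot: R_bot‖R_L = (120 × 3550) / (120 + 3550) = 116.1 Ω.
V_out = 16.5 × 116.1 / (390 + 116.1) = 16.5 × 116.1/506.1 = 3.78 V.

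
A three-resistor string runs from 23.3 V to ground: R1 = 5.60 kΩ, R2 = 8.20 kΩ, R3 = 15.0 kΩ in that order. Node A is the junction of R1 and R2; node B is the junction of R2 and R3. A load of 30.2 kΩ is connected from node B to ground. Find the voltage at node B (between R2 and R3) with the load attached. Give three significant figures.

At node B, R3 is in parallel with the load: R3‖R_L = 10.02 kΩ.
Below node A the resistance is R2 + (R3‖R_L) = 18.22 kΩ, so V_A = 23.3 × 18.22/23.82 = 17.82 V.
Then V_B = V_A × (R3‖R_L)/(R2 + R3‖R_L) = 17.82 × 10.02/18.22 = 9.80 V.

V ≈ 9.80 V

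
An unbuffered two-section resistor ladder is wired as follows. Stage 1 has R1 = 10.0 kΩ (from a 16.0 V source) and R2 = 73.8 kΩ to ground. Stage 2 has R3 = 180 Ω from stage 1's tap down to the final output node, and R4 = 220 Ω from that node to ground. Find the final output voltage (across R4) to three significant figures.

V_out ≈ 0.337 V

Stage 2 presents R3+R4 = 400.0 Ω as a load on stage 1's tap.
Stage 1's lower leg becomes R2‖(R3+R4) = 397.8 Ω, so V_mid = 16.0 × 397.8/10400 = 0.6122 V.
Stage 2 is itself unloaded: V_out = V_mid × R4/(R3+R4) = 0.6122 × 220/400.0 = 0.337 V.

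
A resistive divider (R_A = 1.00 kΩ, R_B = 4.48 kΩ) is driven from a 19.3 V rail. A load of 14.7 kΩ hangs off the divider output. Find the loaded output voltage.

V_out ≈ 14.9 V

The load sits in parallel with R_B: R_B‖R_L = (4.48 × 14.7) / (4.48 + 14.7) = 3.434 kΩ.
V_out = 19.3 × 3.434 / (1.00 + 3.434) = 19.3 × 3.434/4.434 = 14.9 V.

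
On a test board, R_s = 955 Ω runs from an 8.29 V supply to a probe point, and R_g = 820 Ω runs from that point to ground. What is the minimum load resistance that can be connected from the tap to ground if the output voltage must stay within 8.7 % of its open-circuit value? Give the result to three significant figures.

R_L(min) ≈ 4.63 kΩ

Output resistance R_th = R_s‖R_g = (955 × 820)/1775 = 441.2 Ω.
The fractional drop is R_th/(R_th + R_L); requiring this ≤ 0.0870 gives R_L ≥ R_th(1/0.0870 − 1) = 441.2 × 10.49 = 4.63 kΩ.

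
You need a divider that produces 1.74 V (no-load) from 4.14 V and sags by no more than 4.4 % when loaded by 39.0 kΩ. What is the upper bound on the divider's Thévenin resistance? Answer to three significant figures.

R_th ≤ 1.79 kΩ

Loading drop = R_th/(R_th + R_L) ≤ 0.0440, so R_th ≤ R_L · ε/(1−ε) = 39.0 kΩ × 0.0440/0.9560 = 1.79 kΩ.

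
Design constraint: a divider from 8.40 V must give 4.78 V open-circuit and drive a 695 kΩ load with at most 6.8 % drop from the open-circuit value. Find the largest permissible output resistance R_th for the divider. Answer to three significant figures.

R_th ≤ 50.7 kΩ

Loading drop = R_th/(R_th + R_L) ≤ 0.0680, so R_th ≤ R_L · ε/(1−ε) = 695 kΩ × 0.0680/0.9320 = 50.7 kΩ.
(Any R1, R2 with R2/(R1+R2) = 0.569 and R1‖R2 ≤ 50.7 kΩ will meet the spec.)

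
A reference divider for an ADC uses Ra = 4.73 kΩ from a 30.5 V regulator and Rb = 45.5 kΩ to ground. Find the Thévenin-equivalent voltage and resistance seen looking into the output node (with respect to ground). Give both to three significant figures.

V_th is the open-circuit tap voltage: 30.5 × 45.5/(4.73 + 45.5) = 27.6 V.
With the supply zeroed, Ra and Rb appear in parallel from the tap: R_th = Ra‖Rb = (4.73 × 45.5)/50.23 = 4.28 kΩ.

V_th = 27.6 V, R_th = 4.28 kΩ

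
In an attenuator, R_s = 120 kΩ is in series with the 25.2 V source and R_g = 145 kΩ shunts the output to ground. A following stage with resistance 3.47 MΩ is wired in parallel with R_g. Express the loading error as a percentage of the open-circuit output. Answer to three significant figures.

The divider's output (Thévenin) resistance is R_s‖R_g = 65.66 kΩ.
Fractional drop under load = R_th/(R_th + R_L) = 65.66 / (65.66 + 3470) = 0.01857.
So the output falls by 1.86 %.

1.86 %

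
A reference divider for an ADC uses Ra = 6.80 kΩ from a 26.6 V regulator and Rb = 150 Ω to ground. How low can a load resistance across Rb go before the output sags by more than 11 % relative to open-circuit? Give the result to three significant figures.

R_L(min) ≈ 1.19 kΩ

Output resistance R_th = Ra‖Rb = (6800 × 150)/6950 = 146.8 Ω.
The fractional drop is R_th/(R_th + R_L); requiring this ≤ 0.110 gives R_L ≥ R_th(1/0.110 − 1) = 146.8 × 8.091 = 1.19 kΩ.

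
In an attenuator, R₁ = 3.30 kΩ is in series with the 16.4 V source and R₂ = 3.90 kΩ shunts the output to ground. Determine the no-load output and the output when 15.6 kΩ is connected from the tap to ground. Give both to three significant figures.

Open-circuit: V = 16.4 × 3.90/(3.30 + 3.90) = 8.88 V.
With the load, R₂ becomes R₂‖R_L = 3.120 kΩ, so V = 16.4 × 3.120/6.420 = 7.97 V.

Unloaded: 8.88 V; loaded: 7.97 V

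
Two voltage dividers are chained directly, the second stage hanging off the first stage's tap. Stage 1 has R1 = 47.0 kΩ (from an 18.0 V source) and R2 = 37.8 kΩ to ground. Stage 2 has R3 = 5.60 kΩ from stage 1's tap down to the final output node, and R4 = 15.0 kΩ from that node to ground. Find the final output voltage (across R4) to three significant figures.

Stage 2 presents R3+R4 = 20.60 kΩ as a load on stage 1's tap.
Stage 1's lower leg becomes R2‖(R3+R4) = 13.33 kΩ, so V_mid = 18.0 × 13.33/60.33 = 3.978 V.
Stage 2 is itself unloaded: V_out = V_mid × R4/(R3+R4) = 3.978 × 15.0/20.60 = 2.90 V.

V_out ≈ 2.90 V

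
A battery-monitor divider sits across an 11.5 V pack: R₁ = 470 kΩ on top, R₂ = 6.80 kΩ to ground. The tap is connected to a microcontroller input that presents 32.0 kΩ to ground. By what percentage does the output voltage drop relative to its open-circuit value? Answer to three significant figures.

17.3 %

The divider's output (Thévenin) resistance is R₁‖R₂ = 6.703 kΩ.
Fractional drop under load = R_th/(R_th + R_L) = 6.703 / (6.703 + 32.0) = 0.1732.
So the output falls by 17.3 %.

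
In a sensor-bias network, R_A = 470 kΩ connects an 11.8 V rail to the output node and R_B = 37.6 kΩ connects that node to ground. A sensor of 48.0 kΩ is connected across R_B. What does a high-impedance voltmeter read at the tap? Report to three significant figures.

V_out ≈ 0.507 V

The load sits in parallel with R_B: R_B‖R_L = (37.6 × 48.0) / (37.6 + 48.0) = 21.08 kΩ.
V_out = 11.8 × 21.08 / (470 + 21.08) = 11.8 × 21.08/491.1 = 0.507 V.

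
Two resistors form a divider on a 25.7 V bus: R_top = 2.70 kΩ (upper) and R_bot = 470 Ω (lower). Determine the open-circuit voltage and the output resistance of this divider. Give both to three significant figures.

V_th = 3.81 V, R_th = 400 Ω

V_th is the open-circuit tap voltage: 25.7 × 470/(2700 + 470) = 3.81 V.
With the supply zeroed, R_top and R_bot appear in parallel from the tap: R_th = R_top‖R_bot = (2700 × 470)/3170 = 400 Ω.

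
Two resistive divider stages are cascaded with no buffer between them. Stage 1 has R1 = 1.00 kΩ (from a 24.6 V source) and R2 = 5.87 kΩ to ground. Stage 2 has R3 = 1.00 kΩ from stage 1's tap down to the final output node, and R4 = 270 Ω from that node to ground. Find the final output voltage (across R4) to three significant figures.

Stage 2 presents R3+R4 = 1270 Ω as a load on stage 1's tap.
Stage 1's lower leg becomes R2‖(R3+R4) = 1044 Ω, so V_mid = 24.6 × 1044/2044 = 12.57 V.
Stage 2 is itself unloaded: V_out = V_mid × R4/(R3+R4) = 12.57 × 270/1270 = 2.67 V.

V_out ≈ 2.67 V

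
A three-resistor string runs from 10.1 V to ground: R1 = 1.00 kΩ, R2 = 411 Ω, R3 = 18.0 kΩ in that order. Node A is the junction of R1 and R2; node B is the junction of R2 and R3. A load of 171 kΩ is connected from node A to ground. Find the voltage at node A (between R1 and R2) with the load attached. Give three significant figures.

Below node A the series string R2+R3 = 18410 Ω sits in parallel with the 171000 Ω load: 16620 Ω.
V_A = 10.1 × 16620/(1000 + 16620) = 9.53 V.

V ≈ 9.53 V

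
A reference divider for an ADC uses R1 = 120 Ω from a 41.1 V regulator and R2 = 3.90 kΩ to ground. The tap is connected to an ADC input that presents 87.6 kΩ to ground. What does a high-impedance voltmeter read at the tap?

The load sits in parallel with R2: R2‖R_L = (3900 × 87600) / (3900 + 87600) = 3734 Ω.
V_out = 41.1 × 3734 / (120 + 3734) = 41.1 × 3734/3854 = 39.8 V.
(Unloaded it would have been 39.9 V.)

V_out ≈ 39.8 V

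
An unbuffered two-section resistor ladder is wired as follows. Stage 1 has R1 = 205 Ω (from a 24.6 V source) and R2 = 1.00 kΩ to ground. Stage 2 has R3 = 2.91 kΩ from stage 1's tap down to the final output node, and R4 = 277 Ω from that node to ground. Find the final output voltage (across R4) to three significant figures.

V_out ≈ 1.68 V

Stage 2 presents R3+R4 = 3187 Ω as a load on stage 1's tap.
Stage 1's lower leg becomes R2‖(R3+R4) = 761.2 Ω, so V_mid = 24.6 × 761.2/966.2 = 19.38 V.
Stage 2 is itself unloaded: V_out = V_mid × R4/(R3+R4) = 19.38 × 277/3187 = 1.68 V.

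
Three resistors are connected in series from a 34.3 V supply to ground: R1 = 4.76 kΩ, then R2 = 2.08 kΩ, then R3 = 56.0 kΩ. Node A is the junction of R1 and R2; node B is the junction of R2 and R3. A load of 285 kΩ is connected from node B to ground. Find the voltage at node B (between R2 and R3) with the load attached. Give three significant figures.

V ≈ 29.9 V

At node B, R3 is in parallel with the load: R3‖R_L = 46.80 kΩ.
Below node A the resistance is R2 + (R3‖R_L) = 48.88 kΩ, so V_A = 34.3 × 48.88/53.64 = 31.26 V.
Then V_B = V_A × (R3‖R_L)/(R2 + R3‖R_L) = 31.26 × 46.80/48.88 = 29.9 V.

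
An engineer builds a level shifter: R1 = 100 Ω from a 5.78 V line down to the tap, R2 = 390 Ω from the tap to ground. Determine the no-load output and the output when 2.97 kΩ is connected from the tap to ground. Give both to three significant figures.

Unloaded: 4.60 V; loaded: 4.48 V

Open-circuit: V = 5.78 × 390/(100 + 390) = 4.60 V.
With the load, R2 becomes R2‖R_L = 344.7 Ω, so V = 5.78 × 344.7/444.7 = 4.48 V.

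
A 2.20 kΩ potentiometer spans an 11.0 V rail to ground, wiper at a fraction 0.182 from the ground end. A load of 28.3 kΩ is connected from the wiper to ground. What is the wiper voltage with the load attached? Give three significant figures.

V ≈ 1.98 V

The wiper splits the pot into (1−α)R = 1800 Ω above and αR = 400.4 Ω below.
Lower section ‖ load = 394.8 Ω.
V_wiper = 11.0 × 394.8/(1800 + 394.8) = 1.98 V.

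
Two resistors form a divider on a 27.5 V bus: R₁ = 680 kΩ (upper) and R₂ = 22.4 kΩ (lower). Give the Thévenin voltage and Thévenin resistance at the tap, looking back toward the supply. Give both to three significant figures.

V_th is the open-circuit tap voltage: 27.5 × 22.4/(680 + 22.4) = 0.877 V.
With the supply zeroed, R₁ and R₂ appear in parallel from the tap: R_th = R₁‖R₂ = (680 × 22.4)/702.4 = 21.7 kΩ.

V_th = 0.877 V, R_th = 21.7 kΩ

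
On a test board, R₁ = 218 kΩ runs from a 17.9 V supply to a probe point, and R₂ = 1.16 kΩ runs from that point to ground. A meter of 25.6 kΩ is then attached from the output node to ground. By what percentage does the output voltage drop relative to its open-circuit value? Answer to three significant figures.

The divider's output (Thévenin) resistance is R₁‖R₂ = 1.154 kΩ.
Fractional drop under load = R_th/(R_th + R_L) = 1.154 / (1.154 + 25.6) = 0.04313.
So the output falls by 4.31 %.

4.31 %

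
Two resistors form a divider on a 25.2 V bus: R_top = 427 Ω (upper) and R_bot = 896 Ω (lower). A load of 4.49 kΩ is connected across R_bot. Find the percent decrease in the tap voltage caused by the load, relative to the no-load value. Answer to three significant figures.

6.05 %

The divider's output (Thévenin) resistance is R_top‖R_bot = 289.2 Ω.
Fractional drop under load = R_th/(R_th + R_L) = 289.2 / (289.2 + 4490) = 0.06051.
So the output falls by 6.05 %.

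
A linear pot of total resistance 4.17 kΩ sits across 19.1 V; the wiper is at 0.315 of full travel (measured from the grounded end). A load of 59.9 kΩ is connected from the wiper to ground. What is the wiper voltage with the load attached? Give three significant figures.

V ≈ 5.93 V

The wiper splits the pot into (1−α)R = 2.856 kΩ above and αR = 1.314 kΩ below.
Lower section ‖ load = 1.285 kΩ.
V_wiper = 19.1 × 1.285/(2.856 + 1.285) = 5.93 V.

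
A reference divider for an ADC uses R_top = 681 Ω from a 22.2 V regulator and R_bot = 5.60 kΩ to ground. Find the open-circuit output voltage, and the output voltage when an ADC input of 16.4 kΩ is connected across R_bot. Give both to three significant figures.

Open-circuit: V = 22.2 × 5600/(681 + 5600) = 19.8 V.
With the load, R_bot becomes R_bot‖R_L = 4175 Ω, so V = 22.2 × 4175/4856 = 19.1 V.

Unloaded: 19.8 V; loaded: 19.1 V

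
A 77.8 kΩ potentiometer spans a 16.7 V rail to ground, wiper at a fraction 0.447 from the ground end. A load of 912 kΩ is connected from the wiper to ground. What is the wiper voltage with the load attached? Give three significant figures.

V ≈ 7.31 V

The wiper splits the pot into (1−α)R = 43.02 kΩ above and αR = 34.78 kΩ below.
Lower section ‖ load = 33.50 kΩ.
V_wiper = 16.7 × 33.50/(43.02 + 33.50) = 7.31 V.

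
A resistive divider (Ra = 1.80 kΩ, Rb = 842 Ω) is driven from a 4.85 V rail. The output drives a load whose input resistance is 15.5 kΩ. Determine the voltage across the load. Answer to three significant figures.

V_out ≈ 1.49 V

The load sits in parallel with Rb: Rb‖R_L = (842 × 15500) / (842 + 15500) = 798.6 Ω.
V_out = 4.85 × 798.6 / (1800 + 798.6) = 4.85 × 798.6/2599 = 1.49 V.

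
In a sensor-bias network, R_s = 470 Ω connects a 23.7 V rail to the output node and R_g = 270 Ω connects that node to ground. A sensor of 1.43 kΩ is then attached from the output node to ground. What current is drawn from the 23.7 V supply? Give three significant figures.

R_g‖R_L = 227.1 Ω, so the source sees R_s + R_g‖R_L = 697.1 Ω.
I = 23.7 V / 697.1 Ω = 34.0 mA.

I ≈ 34.0 mA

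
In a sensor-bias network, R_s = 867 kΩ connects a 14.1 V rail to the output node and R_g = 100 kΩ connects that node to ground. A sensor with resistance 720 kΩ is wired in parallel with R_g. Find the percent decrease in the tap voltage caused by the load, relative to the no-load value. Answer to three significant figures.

11.1 %

Unloaded V = 14.1 × 100/967.0 = 1.4581 V.
Loaded: R_g‖R_L = 87.80 kΩ, giving V = 14.1 × 87.80/954.8 = 1.2967 V.
Drop = (1.4581 − 1.2967) / 1.4581 = 11.1 %.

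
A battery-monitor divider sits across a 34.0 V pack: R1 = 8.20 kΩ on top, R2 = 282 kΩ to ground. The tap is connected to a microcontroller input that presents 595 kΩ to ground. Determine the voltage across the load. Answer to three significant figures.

The load sits in parallel with R2: R2‖R_L = (282 × 595) / (282 + 595) = 191.3 kΩ.
V_out = 34.0 × 191.3 / (8.20 + 191.3) = 34.0 × 191.3/199.5 = 32.6 V.

V_out ≈ 32.6 V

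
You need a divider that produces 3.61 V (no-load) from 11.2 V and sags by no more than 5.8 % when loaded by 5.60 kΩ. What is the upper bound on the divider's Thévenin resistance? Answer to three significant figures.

Loading drop = R_th/(R_th + R_L) ≤ 0.0580, so R_th ≤ R_L · ε/(1−ε) = 5.60 kΩ × 0.0580/0.9420 = 345 Ω.

R_th ≤ 345 Ω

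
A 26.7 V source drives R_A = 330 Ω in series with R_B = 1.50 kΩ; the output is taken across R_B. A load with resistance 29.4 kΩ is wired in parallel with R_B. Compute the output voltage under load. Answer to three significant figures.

V_out ≈ 21.7 V

The load sits in parallel with R_B: R_B‖R_L = (1500 × 29400) / (1500 + 29400) = 1427 Ω.
V_out = 26.7 × 1427 / (330 + 1427) = 26.7 × 1427/1757 = 21.7 V.
(Unloaded it would have been 21.9 V.)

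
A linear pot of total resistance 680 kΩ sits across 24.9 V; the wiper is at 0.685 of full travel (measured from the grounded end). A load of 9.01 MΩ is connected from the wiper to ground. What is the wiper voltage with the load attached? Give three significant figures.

V ≈ 16.8 V

The wiper splits the pot into (1−α)R = 214.2 kΩ above and αR = 465.8 kΩ below.
Lower section ‖ load = 442.9 kΩ.
V_wiper = 24.9 × 442.9/(214.2 + 442.9) = 16.8 V.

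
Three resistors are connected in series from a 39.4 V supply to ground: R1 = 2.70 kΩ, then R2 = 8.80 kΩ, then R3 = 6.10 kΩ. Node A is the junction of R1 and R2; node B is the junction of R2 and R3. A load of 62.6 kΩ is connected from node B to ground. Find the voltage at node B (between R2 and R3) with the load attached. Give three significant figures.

At node B, R3 is in parallel with the load: R3‖R_L = 5.558 kΩ.
Below node A the resistance is R2 + (R3‖R_L) = 14.36 kΩ, so V_A = 39.4 × 14.36/17.06 = 33.16 V.
Then V_B = V_A × (R3‖R_L)/(R2 + R3‖R_L) = 33.16 × 5.558/14.36 = 12.8 V.

V ≈ 12.8 V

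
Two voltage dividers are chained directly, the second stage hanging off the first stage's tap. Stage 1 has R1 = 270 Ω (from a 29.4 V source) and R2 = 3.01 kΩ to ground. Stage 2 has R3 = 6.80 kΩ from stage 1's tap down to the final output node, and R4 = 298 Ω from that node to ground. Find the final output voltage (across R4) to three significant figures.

V_out ≈ 1.09 V

Stage 2 presents R3+R4 = 7098 Ω as a load on stage 1's tap.
Stage 1's lower leg becomes R2‖(R3+R4) = 2114 Ω, so V_mid = 29.4 × 2114/2384 = 26.07 V.
Stage 2 is itself unloaded: V_out = V_mid × R4/(R3+R4) = 26.07 × 298/7098 = 1.09 V.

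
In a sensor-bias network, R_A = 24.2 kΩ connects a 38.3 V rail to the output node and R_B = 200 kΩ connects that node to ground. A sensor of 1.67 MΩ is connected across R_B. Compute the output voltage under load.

The load sits in parallel with R_B: R_B‖R_L = (200 × 1670) / (200 + 1670) = 178.6 kΩ.
V_out = 38.3 × 178.6 / (24.2 + 178.6) = 38.3 × 178.6/202.8 = 33.7 V.
(Unloaded it would have been 34.2 V.)

V_out ≈ 33.7 V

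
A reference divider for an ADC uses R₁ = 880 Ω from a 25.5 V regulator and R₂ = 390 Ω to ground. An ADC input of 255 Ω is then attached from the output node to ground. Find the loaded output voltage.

The load sits in parallel with R₂: R₂‖R_L = (390 × 255) / (390 + 255) = 154.2 Ω.
V_out = 25.5 × 154.2 / (880 + 154.2) = 25.5 × 154.2/1034 = 3.80 V.

V_out ≈ 3.80 V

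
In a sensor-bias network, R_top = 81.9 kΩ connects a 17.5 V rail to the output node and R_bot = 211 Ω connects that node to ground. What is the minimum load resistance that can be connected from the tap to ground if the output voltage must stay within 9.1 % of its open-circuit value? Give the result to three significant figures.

R_L(min) ≈ 2.10 kΩ

Output resistance R_th = R_top‖R_bot = (81900 × 211)/82110 = 210.5 Ω.
The fractional drop is R_th/(R_th + R_L); requiring this ≤ 0.0910 gives R_L ≥ R_th(1/0.0910 − 1) = 210.5 × 9.989 = 2.10 kΩ.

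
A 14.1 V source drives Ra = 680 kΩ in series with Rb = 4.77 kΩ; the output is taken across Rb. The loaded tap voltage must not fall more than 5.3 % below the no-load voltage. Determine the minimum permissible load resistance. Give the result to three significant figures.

R_L(min) ≈ 84.6 kΩ

Output resistance R_th = Ra‖Rb = (680 × 4.77)/684.8 = 4.737 kΩ.
The fractional drop is R_th/(R_th + R_L); requiring this ≤ 0.0530 gives R_L ≥ R_th(1/0.0530 − 1) = 4.737 × 17.87 = 84.6 kΩ.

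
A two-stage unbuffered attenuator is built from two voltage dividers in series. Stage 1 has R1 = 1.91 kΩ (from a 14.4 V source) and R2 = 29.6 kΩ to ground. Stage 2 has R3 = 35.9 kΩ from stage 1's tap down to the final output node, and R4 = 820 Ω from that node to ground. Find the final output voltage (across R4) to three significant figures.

V_out ≈ 0.288 V

Stage 2 presents R3+R4 = 36720 Ω as a load on stage 1's tap.
Stage 1's lower leg becomes R2‖(R3+R4) = 16390 Ω, so V_mid = 14.4 × 16390/18300 = 12.90 V.
Stage 2 is itself unloaded: V_out = V_mid × R4/(R3+R4) = 12.90 × 820/36720 = 0.288 V.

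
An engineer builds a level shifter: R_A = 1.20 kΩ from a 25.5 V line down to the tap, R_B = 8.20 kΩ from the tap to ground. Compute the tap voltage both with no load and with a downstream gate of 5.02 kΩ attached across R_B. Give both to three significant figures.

Unloaded: 22.2 V; loaded: 18.4 V

Open-circuit: V = 25.5 × 8.20/(1.20 + 8.20) = 22.2 V.
With the load, R_B becomes R_B‖R_L = 3.114 kΩ, so V = 25.5 × 3.114/4.314 = 18.4 V.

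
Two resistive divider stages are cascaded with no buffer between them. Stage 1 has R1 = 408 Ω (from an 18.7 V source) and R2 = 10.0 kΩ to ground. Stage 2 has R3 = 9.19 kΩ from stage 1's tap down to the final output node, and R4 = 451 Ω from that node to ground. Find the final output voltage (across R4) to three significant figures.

V_out ≈ 0.808 V

Stage 2 presents R3+R4 = 9641 Ω as a load on stage 1's tap.
Stage 1's lower leg becomes R2‖(R3+R4) = 4909 Ω, so V_mid = 18.7 × 4909/5317 = 17.26 V.
Stage 2 is itself unloaded: V_out = V_mid × R4/(R3+R4) = 17.26 × 451/9641 = 0.808 V.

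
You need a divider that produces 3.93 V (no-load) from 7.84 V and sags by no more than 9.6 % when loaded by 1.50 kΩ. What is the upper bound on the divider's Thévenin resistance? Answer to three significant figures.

R_th ≤ 159 Ω

Loading drop = R_th/(R_th + R_L) ≤ 0.0960, so R_th ≤ R_L · ε/(1−ε) = 1.50 kΩ × 0.0960/0.9040 = 159 Ω.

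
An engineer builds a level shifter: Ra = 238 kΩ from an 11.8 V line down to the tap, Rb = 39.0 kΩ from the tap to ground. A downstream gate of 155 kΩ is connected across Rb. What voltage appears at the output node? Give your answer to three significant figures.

The load sits in parallel with Rb: Rb‖R_L = (39.0 × 155) / (39.0 + 155) = 31.16 kΩ.
V_out = 11.8 × 31.16 / (238 + 31.16) = 11.8 × 31.16/269.2 = 1.37 V.
(Unloaded it would have been 1.66 V.)

V_out ≈ 1.37 V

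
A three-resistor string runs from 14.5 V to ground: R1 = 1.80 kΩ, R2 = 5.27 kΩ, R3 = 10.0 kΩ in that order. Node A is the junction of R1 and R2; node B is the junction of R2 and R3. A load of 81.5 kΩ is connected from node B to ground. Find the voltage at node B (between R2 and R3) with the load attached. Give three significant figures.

V ≈ 8.08 V

At node B, R3 is in parallel with the load: R3‖R_L = 8.907 kΩ.
Below node A the resistance is R2 + (R3‖R_L) = 14.18 kΩ, so V_A = 14.5 × 14.18/15.98 = 12.87 V.
Then V_B = V_A × (R3‖R_L)/(R2 + R3‖R_L) = 12.87 × 8.907/14.18 = 8.08 V.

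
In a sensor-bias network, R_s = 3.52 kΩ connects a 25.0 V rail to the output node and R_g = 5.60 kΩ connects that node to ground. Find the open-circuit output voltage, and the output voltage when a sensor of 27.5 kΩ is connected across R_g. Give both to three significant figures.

Open-circuit: V = 25.0 × 5.60/(3.52 + 5.60) = 15.4 V.
With the load, R_g becomes R_g‖R_L = 4.653 kΩ, so V = 25.0 × 4.653/8.173 = 14.2 V.

Unloaded: 15.4 V; loaded: 14.2 V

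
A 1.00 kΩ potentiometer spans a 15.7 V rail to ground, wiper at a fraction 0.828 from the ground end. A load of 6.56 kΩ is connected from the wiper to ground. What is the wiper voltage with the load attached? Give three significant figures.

V ≈ 12.7 V

The wiper splits the pot into (1−α)R = 172.0 Ω above and αR = 828.0 Ω below.
Lower section ‖ load = 735.2 Ω.
V_wiper = 15.7 × 735.2/(172.0 + 735.2) = 12.7 V.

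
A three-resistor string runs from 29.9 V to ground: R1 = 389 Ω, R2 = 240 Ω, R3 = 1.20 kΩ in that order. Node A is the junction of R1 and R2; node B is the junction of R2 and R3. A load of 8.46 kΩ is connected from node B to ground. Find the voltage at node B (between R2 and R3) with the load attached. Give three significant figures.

V ≈ 18.7 V

At node B, R3 is in parallel with the load: R3‖R_L = 1051 Ω.
Below node A the resistance is R2 + (R3‖R_L) = 1291 Ω, so V_A = 29.9 × 1291/1680 = 22.98 V.
Then V_B = V_A × (R3‖R_L)/(R2 + R3‖R_L) = 22.98 × 1051/1291 = 18.7 V.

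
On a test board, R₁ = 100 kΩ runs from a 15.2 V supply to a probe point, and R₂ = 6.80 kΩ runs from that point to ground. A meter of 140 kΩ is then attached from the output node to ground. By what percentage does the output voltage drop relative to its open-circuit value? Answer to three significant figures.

4.35 %

The divider's output (Thévenin) resistance is R₁‖R₂ = 6.367 kΩ.
Fractional drop under load = R_th/(R_th + R_L) = 6.367 / (6.367 + 140) = 0.04350.
So the output falls by 4.35 %.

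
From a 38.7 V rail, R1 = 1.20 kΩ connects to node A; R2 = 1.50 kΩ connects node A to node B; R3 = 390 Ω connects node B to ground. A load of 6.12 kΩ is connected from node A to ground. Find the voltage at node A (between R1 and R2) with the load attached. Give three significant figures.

V ≈ 21.1 V

Below node A the series string R2+R3 = 1890 Ω sits in parallel with the 6120 Ω load: 1444 Ω.
V_A = 38.7 × 1444/(1200 + 1444) = 21.1 V.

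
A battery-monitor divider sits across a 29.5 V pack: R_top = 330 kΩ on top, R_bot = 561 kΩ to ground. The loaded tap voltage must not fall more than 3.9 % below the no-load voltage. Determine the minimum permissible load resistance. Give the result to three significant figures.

Output resistance R_th = R_top‖R_bot = (330 × 561)/891.0 = 207.8 kΩ.
The fractional drop is R_th/(R_th + R_L); requiring this ≤ 0.0390 gives R_L ≥ R_th(1/0.0390 − 1) = 207.8 × 24.64 = 5.12 MΩ.

R_L(min) ≈ 5.12 MΩ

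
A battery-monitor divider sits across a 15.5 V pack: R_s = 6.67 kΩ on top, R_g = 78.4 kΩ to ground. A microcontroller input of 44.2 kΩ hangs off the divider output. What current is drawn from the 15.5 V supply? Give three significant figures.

R_g‖R_L = 28.26 kΩ, so the source sees R_s + R_g‖R_L = 34.93 kΩ.
I = 15.5 V / 34.93 kΩ = 0.444 mA.

I ≈ 0.444 mA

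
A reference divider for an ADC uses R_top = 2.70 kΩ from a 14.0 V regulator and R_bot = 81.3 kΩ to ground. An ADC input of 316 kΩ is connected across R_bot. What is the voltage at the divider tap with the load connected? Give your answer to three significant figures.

V_out ≈ 13.4 V

The load sits in parallel with R_bot: R_bot‖R_L = (81.3 × 316) / (81.3 + 316) = 64.66 kΩ.
V_out = 14.0 × 64.66 / (2.70 + 64.66) = 14.0 × 64.66/67.36 = 13.4 V.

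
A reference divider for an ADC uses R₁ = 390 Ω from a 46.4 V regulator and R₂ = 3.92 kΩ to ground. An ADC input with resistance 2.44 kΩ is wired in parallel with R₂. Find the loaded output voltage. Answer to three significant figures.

The load sits in parallel with R₂: R₂‖R_L = (3920 × 2440) / (3920 + 2440) = 1504 Ω.
V_out = 46.4 × 1504 / (390 + 1504) = 46.4 × 1504/1894 = 36.8 V.

V_out ≈ 36.8 V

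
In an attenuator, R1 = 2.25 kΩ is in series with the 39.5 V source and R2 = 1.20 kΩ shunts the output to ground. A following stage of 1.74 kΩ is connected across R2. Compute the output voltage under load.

The load sits in parallel with R2: R2‖R_L = (1.20 × 1.74) / (1.20 + 1.74) = 0.7102 kΩ.
V_out = 39.5 × 0.7102 / (2.25 + 0.7102) = 39.5 × 0.7102/2.960 = 9.48 V.

V_out ≈ 9.48 V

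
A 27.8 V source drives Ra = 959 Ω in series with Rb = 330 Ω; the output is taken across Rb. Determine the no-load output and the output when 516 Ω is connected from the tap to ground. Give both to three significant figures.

Open-circuit: V = 27.8 × 330/(959 + 330) = 7.12 V.
With the load, Rb becomes Rb‖R_L = 201.3 Ω, so V = 27.8 × 201.3/1160 = 4.82 V.

Unloaded: 7.12 V; loaded: 4.82 V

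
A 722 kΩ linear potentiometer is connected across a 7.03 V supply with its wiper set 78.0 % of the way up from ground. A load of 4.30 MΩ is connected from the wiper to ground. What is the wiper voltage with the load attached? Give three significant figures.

V ≈ 5.33 V

The wiper splits the pot into (1−α)R = 158.8 kΩ above and αR = 563.2 kΩ below.
Lower section ‖ load = 497.9 kΩ.
V_wiper = 7.03 × 497.9/(158.8 + 497.9) = 5.33 V.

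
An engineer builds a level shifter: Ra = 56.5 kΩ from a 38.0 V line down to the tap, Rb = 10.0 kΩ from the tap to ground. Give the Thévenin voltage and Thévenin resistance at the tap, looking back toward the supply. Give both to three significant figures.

V_th is the open-circuit tap voltage: 38.0 × 10.0/(56.5 + 10.0) = 5.71 V.
With the supply zeroed, Ra and Rb appear in parallel from the tap: R_th = Ra‖Rb = (56.5 × 10.0)/66.50 = 8.50 kΩ.

V_th = 5.71 V, R_th = 8.50 kΩ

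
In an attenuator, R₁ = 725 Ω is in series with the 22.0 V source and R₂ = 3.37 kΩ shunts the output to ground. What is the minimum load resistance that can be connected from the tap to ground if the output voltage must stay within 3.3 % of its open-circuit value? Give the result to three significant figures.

Output resistance R_th = R₁‖R₂ = (725 × 3370)/4095 = 596.6 Ω.
The fractional drop is R_th/(R_th + R_L); requiring this ≤ 0.0330 gives R_L ≥ R_th(1/0.0330 − 1) = 596.6 × 29.30 = 17.5 kΩ.

R_L(min) ≈ 17.5 kΩ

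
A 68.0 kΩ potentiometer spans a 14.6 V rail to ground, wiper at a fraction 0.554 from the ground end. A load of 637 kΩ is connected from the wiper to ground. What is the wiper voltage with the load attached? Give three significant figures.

The wiper splits the pot into (1−α)R = 30.33 kΩ above and αR = 37.67 kΩ below.
Lower section ‖ load = 35.57 kΩ.
V_wiper = 14.6 × 35.57/(30.33 + 35.57) = 7.88 V.

V ≈ 7.88 V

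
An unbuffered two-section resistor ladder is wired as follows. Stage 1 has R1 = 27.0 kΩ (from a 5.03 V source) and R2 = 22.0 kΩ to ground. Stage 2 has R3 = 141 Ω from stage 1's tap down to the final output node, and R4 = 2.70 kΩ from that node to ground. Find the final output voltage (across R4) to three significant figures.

Stage 2 presents R3+R4 = 2841 Ω as a load on stage 1's tap.
Stage 1's lower leg becomes R2‖(R3+R4) = 2516 Ω, so V_mid = 5.03 × 2516/29520 = 0.4288 V.
Stage 2 is itself unloaded: V_out = V_mid × R4/(R3+R4) = 0.4288 × 2700/2841 = 0.407 V.

V_out ≈ 0.407 V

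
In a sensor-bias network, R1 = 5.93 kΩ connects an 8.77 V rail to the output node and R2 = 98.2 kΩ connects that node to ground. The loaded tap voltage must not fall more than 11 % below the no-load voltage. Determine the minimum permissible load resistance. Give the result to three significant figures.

R_L(min) ≈ 45.2 kΩ

Output resistance R_th = R1‖R2 = (5.93 × 98.2)/104.1 = 5.592 kΩ.
The fractional drop is R_th/(R_th + R_L); requiring this ≤ 0.110 gives R_L ≥ R_th(1/0.110 − 1) = 5.592 × 8.091 = 45.2 kΩ.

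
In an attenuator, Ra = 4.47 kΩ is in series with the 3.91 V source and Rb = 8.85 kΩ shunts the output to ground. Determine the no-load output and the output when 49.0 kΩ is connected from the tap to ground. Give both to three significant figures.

Open-circuit: V = 3.91 × 8.85/(4.47 + 8.85) = 2.60 V.
With the load, Rb becomes Rb‖R_L = 7.496 kΩ, so V = 3.91 × 7.496/11.97 = 2.45 V.

Unloaded: 2.60 V; loaded: 2.45 V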